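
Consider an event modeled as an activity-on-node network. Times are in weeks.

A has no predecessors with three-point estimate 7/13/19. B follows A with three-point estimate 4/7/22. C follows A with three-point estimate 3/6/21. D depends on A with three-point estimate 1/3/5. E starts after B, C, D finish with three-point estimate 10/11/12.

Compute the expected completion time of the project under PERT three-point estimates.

te_A = (7 + 4·13 + 19)/6 = 78/6 = 13
te_B = (4 + 4·7 + 22)/6 = 54/6 = 9
te_C = (3 + 4·6 + 21)/6 = 48/6 = 8
te_D = (1 + 4·3 + 5)/6 = 18/6 = 3
te_E = (10 + 4·11 + 12)/6 = 66/6 = 11

Forward pass:
ES_A = 0; EF_A = 13
ES_B = 13; EF_B = 13+9 = 22
ES_C = 13; EF_C = 13+8 = 21
ES_D = 13; EF_D = 13+3 = 16
ES_E = max(EF_B=22, EF_C=21, EF_D=16) = 22; EF_E = 22+11 = 33
Expected project duration μ = 33 weeks. Critical path: A → B → E.

33 weeks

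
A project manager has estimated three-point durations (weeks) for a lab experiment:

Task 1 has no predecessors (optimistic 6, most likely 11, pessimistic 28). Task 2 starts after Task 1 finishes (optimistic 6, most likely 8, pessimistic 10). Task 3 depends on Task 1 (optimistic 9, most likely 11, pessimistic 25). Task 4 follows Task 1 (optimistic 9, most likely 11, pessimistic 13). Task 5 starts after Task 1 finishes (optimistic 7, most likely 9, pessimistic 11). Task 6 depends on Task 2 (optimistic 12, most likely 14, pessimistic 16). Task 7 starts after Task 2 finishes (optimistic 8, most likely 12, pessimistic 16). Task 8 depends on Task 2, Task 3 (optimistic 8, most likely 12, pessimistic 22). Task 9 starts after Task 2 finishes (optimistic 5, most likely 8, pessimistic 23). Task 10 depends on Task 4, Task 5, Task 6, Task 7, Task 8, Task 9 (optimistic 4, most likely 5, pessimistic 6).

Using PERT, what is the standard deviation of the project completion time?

te_Task 1 = (6 + 4·11 + 28)/6 = 78/6 = 13; σ²_Task 1 = ((28−6)/6)² = 13.444
te_Task 2 = (6 + 4·8 + 10)/6 = 48/6 = 8; σ²_Task 2 = ((10−6)/6)² = 0.444
te_Task 3 = (9 + 4·11 + 25)/6 = 78/6 = 13; σ²_Task 3 = ((25−9)/6)² = 7.111
te_Task 4 = (9 + 4·11 + 13)/6 = 66/6 = 11; σ²_Task 4 = ((13−9)/6)² = 0.444
te_Task 5 = (7 + 4·9 + 11)/6 = 54/6 = 9; σ²_Task 5 = ((11−7)/6)² = 0.444
te_Task 6 = (12 + 4·14 + 16)/6 = 84/6 = 14; σ²_Task 6 = ((16−12)/6)² = 0.444
te_Task 7 = (8 + 4·12 + 16)/6 = 72/6 = 12; σ²_Task 7 = ((16−8)/6)² = 1.778
te_Task 8 = (8 + 4·12 + 22)/6 = 78/6 = 13; σ²_Task 8 = ((22−8)/6)² = 5.444
te_Task 9 = (5 + 4·8 + 23)/6 = 60/6 = 10; σ²_Task 9 = ((23−5)/6)² = 9.000
te_Task 10 = (4 + 4·5 + 6)/6 = 30/6 = 5; σ²_Task 10 = ((6−4)/6)² = 0.111

Forward pass:
ES_Task 1 = 0; EF_Task 1 = 13
ES_Task 2 = 13; EF_Task 2 = 13+8 = 21
ES_Task 3 = 13; EF_Task 3 = 13+13 = 26
ES_Task 4 = 13; EF_Task 4 = 13+11 = 24
ES_Task 5 = 13; EF_Task 5 = 13+9 = 22
ES_Task 6 = 21; EF_Task 6 = 21+14 = 35
ES_Task 7 = 21; EF_Task 7 = 21+12 = 33
ES_Task 8 = max(EF_Task 2=21, EF_Task 3=26) = 26; EF_Task 8 = 26+13 = 39
ES_Task 9 = 21; EF_Task 9 = 21+10 = 31
ES_Task 10 = max(EF_Task 4=24, EF_Task 5=22, EF_Task 6=35, EF_Task 7=33, EF_Task 8=39, EF_Task 9=31) = 39; EF_Task 10 = 39+5 = 44
Expected project duration μ = 44 weeks. Critical path: Task 1 → Task 3 → Task 8 → Task 10.

Variance along critical path = 13.444 + 7.111 + 5.444 + 0.111 = 26.111
σ = √26.111 = 5.110 weeks

5.11 weeks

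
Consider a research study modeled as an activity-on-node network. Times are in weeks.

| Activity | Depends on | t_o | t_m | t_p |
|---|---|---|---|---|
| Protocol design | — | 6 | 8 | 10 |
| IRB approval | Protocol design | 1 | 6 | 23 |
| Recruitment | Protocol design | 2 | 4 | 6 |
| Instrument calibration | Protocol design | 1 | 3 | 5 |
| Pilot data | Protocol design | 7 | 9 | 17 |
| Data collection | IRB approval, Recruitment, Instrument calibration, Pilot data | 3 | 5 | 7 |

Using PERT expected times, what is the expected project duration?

23 weeks

te_Protocol design = (6 + 4·8 + 10)/6 = 48/6 = 8
te_IRB approval = (1 + 4·6 + 23)/6 = 48/6 = 8
te_Recruitment = (2 + 4·4 + 6)/6 = 24/6 = 4
te_Instrument calibration = (1 + 4·3 + 5)/6 = 18/6 = 3
te_Pilot data = (7 + 4·9 + 17)/6 = 60/6 = 10
te_Data collection = (3 + 4·5 + 7)/6 = 30/6 = 5

Forward pass:
ES_Protocol design = 0; EF_Protocol design = 8
ES_IRB approval = 8; EF_IRB approval = 8+8 = 16
ES_Recruitment = 8; EF_Recruitment = 8+4 = 12
ES_Instrument calibration = 8; EF_Instrument calibration = 8+3 = 11
ES_Pilot data = 8; EF_Pilot data = 8+10 = 18
ES_Data collection = max(EF_IRB approval=16, EF_Recruitment=12, EF_Instrument calibration=11, EF_Pilot data=18) = 18; EF_Data collection = 18+5 = 23
Expected project duration μ = 23 weeks. Critical path: Protocol design → Pilot data → Data collection.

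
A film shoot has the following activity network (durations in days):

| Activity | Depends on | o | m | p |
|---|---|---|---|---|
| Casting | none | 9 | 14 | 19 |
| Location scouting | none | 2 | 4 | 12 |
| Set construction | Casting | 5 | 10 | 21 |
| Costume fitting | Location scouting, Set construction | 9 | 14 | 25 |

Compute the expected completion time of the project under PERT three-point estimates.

40 days

te_Casting = (9 + 4·14 + 19)/6 = 84/6 = 14
te_Location scouting = (2 + 4·4 + 12)/6 = 30/6 = 5
te_Set construction = (5 + 4·10 + 21)/6 = 66/6 = 11
te_Costume fitting = (9 + 4·14 + 25)/6 = 90/6 = 15

Forward pass:
ES_Casting = 0; EF_Casting = 14
ES_Location scouting = 0; EF_Location scouting = 5
ES_Set construction = 14; EF_Set construction = 14+11 = 25
ES_Costume fitting = max(EF_Location scouting=5, EF_Set construction=25) = 25; EF_Costume fitting = 25+15 = 40
Expected project duration μ = 40 days. Critical path: Casting → Set construction → Costume fitting.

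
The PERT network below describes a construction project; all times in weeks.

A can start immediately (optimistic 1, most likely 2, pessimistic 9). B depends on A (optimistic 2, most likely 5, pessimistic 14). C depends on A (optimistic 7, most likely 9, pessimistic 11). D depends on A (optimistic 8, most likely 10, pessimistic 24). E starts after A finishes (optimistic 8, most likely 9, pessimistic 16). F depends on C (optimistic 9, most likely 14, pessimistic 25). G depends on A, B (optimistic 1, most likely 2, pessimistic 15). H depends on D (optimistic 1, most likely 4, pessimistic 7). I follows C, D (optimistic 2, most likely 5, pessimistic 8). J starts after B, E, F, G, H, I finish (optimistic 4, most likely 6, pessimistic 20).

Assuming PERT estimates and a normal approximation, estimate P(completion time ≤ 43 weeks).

0.976

te_A = (1 + 4·2 + 9)/6 = 18/6 = 3; σ²_A = ((9−1)/6)² = 1.778
te_B = (2 + 4·5 + 14)/6 = 36/6 = 6; σ²_B = ((14−2)/6)² = 4.000
te_C = (7 + 4·9 + 11)/6 = 54/6 = 9; σ²_C = ((11−7)/6)² = 0.444
te_D = (8 + 4·10 + 24)/6 = 72/6 = 12; σ²_D = ((24−8)/6)² = 7.111
te_E = (8 + 4·9 + 16)/6 = 60/6 = 10; σ²_E = ((16−8)/6)² = 1.778
te_F = (9 + 4·14 + 25)/6 = 90/6 = 15; σ²_F = ((25−9)/6)² = 7.111
te_G = (1 + 4·2 + 15)/6 = 24/6 = 4; σ²_G = ((15−1)/6)² = 5.444
te_H = (1 + 4·4 + 7)/6 = 24/6 = 4; σ²_H = ((7−1)/6)² = 1.000
te_I = (2 + 4·5 + 8)/6 = 30/6 = 5; σ²_I = ((8−2)/6)² = 1.000
te_J = (4 + 4·6 + 20)/6 = 48/6 = 8; σ²_J = ((20−4)/6)² = 7.111

Forward pass:
ES_A = 0; EF_A = 3
ES_B = 3; EF_B = 3+6 = 9
ES_C = 3; EF_C = 3+9 = 12
ES_D = 3; EF_D = 3+12 = 15
ES_E = 3; EF_E = 3+10 = 13
ES_F = 12; EF_F = 12+15 = 27
ES_G = max(EF_A=3, EF_B=9) = 9; EF_G = 9+4 = 13
ES_H = 15; EF_H = 15+4 = 19
ES_I = max(EF_C=12, EF_D=15) = 15; EF_I = 15+5 = 20
ES_J = max(EF_B=9, EF_E=13, EF_F=27, EF_G=13, EF_H=19, EF_I=20) = 27; EF_J = 27+8 = 35
Expected project duration μ = 35 weeks. Critical path: A → C → F → J.

Variance along critical path = 1.778 + 0.444 + 7.111 + 7.111 = 16.444; σ = √16.444 = 4.055 weeks.
Z = (43 − 35) / 4.055 = 1.973
P(T ≤ 43) = Φ(1.973) ≈ 0.976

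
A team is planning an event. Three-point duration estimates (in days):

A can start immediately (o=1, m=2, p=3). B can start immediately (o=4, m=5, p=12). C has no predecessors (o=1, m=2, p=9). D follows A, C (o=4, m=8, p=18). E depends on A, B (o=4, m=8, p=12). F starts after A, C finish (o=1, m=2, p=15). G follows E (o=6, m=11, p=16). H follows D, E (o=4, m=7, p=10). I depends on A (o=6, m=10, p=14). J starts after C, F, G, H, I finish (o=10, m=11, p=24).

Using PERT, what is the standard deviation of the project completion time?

te_A = (1 + 4·2 + 3)/6 = 12/6 = 2; σ²_A = ((3−1)/6)² = 0.111
te_B = (4 + 4·5 + 12)/6 = 36/6 = 6; σ²_B = ((12−4)/6)² = 1.778
te_C = (1 + 4·2 + 9)/6 = 18/6 = 3; σ²_C = ((9−1)/6)² = 1.778
te_D = (4 + 4·8 + 18)/6 = 54/6 = 9; σ²_D = ((18−4)/6)² = 5.444
te_E = (4 + 4·8 + 12)/6 = 48/6 = 8; σ²_E = ((12−4)/6)² = 1.778
te_F = (1 + 4·2 + 15)/6 = 24/6 = 4; σ²_F = ((15−1)/6)² = 5.444
te_G = (6 + 4·11 + 16)/6 = 66/6 = 11; σ²_G = ((16−6)/6)² = 2.778
te_H = (4 + 4·7 + 10)/6 = 42/6 = 7; σ²_H = ((10−4)/6)² = 1.000
te_I = (6 + 4·10 + 14)/6 = 60/6 = 10; σ²_I = ((14−6)/6)² = 1.778
te_J = (10 + 4·11 + 24)/6 = 78/6 = 13; σ²_J = ((24−10)/6)² = 5.444

Forward pass:
ES_A = 0; EF_A = 2
ES_B = 0; EF_B = 6
ES_C = 0; EF_C = 3
ES_D = max(EF_A=2, EF_C=3) = 3; EF_D = 3+9 = 12
ES_E = max(EF_A=2, EF_B=6) = 6; EF_E = 6+8 = 14
ES_F = max(EF_A=2, EF_C=3) = 3; EF_F = 3+4 = 7
ES_G = 14; EF_G = 14+11 = 25
ES_H = max(EF_D=12, EF_E=14) = 14; EF_H = 14+7 = 21
ES_I = 2; EF_I = 2+10 = 12
ES_J = max(EF_C=3, EF_F=7, EF_G=25, EF_H=21, EF_I=12) = 25; EF_J = 25+13 = 38
Expected project duration μ = 38 days. Critical path: B → E → G → J.

Variance along critical path = 1.778 + 1.778 + 2.778 + 5.444 = 11.778
σ = √11.778 = 3.432 days

3.43 days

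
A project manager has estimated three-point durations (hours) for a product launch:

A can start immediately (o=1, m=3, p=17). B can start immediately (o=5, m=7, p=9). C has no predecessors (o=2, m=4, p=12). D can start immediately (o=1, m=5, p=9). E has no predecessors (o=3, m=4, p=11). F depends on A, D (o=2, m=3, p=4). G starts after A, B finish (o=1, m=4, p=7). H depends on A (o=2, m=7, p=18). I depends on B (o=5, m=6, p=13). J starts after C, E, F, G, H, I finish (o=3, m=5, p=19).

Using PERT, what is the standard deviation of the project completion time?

te_A = (1 + 4·3 + 17)/6 = 30/6 = 5; σ²_A = ((17−1)/6)² = 7.111
te_B = (5 + 4·7 + 9)/6 = 42/6 = 7; σ²_B = ((9−5)/6)² = 0.444
te_C = (2 + 4·4 + 12)/6 = 30/6 = 5; σ²_C = ((12−2)/6)² = 2.778
te_D = (1 + 4·5 + 9)/6 = 30/6 = 5; σ²_D = ((9−1)/6)² = 1.778
te_E = (3 + 4·4 + 11)/6 = 30/6 = 5; σ²_E = ((11−3)/6)² = 1.778
te_F = (2 + 4·3 + 4)/6 = 18/6 = 3; σ²_F = ((4−2)/6)² = 0.111
te_G = (1 + 4·4 + 7)/6 = 24/6 = 4; σ²_G = ((7−1)/6)² = 1.000
te_H = (2 + 4·7 + 18)/6 = 48/6 = 8; σ²_H = ((18−2)/6)² = 7.111
te_I = (5 + 4·6 + 13)/6 = 42/6 = 7; σ²_I = ((13−5)/6)² = 1.778
te_J = (3 + 4·5 + 19)/6 = 42/6 = 7; σ²_J = ((19−3)/6)² = 7.111

Forward pass:
ES_A = 0; EF_A = 5
ES_B = 0; EF_B = 7
ES_C = 0; EF_C = 5
ES_D = 0; EF_D = 5
ES_E = 0; EF_E = 5
ES_F = max(EF_A=5, EF_D=5) = 5; EF_F = 5+3 = 8
ES_G = max(EF_A=5, EF_B=7) = 7; EF_G = 7+4 = 11
ES_H = 5; EF_H = 5+8 = 13
ES_I = 7; EF_I = 7+7 = 14
ES_J = max(EF_C=5, EF_E=5, EF_F=8, EF_G=11, EF_H=13, EF_I=14) = 14; EF_J = 14+7 = 21
Expected project duration μ = 21 hours. Critical path: B → I → J.

Variance along critical path = 0.444 + 1.778 + 7.111 = 9.333
σ = √9.333 = 3.055 hours

3.06 hours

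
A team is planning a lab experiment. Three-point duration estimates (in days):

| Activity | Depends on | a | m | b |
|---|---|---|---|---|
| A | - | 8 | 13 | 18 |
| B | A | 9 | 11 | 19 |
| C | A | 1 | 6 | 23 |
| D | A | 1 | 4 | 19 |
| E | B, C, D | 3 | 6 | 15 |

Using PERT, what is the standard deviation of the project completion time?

3.09 days

te_A = (8 + 4·13 + 18)/6 = 78/6 = 13; σ²_A = ((18−8)/6)² = 2.778
te_B = (9 + 4·11 + 19)/6 = 72/6 = 12; σ²_B = ((19−9)/6)² = 2.778
te_C = (1 + 4·6 + 23)/6 = 48/6 = 8; σ²_C = ((23−1)/6)² = 13.444
te_D = (1 + 4·4 + 19)/6 = 36/6 = 6; σ²_D = ((19−1)/6)² = 9.000
te_E = (3 + 4·6 + 15)/6 = 42/6 = 7; σ²_E = ((15−3)/6)² = 4.000

Forward pass:
ES_A = 0; EF_A = 13
ES_B = 13; EF_B = 13+12 = 25
ES_C = 13; EF_C = 13+8 = 21
ES_D = 13; EF_D = 13+6 = 19
ES_E = max(EF_B=25, EF_C=21, EF_D=19) = 25; EF_E = 25+7 = 32
Expected project duration μ = 32 days. Critical path: A → B → E.

Variance along critical path = 2.778 + 2.778 + 4.000 = 9.556
σ = √9.556 = 3.091 days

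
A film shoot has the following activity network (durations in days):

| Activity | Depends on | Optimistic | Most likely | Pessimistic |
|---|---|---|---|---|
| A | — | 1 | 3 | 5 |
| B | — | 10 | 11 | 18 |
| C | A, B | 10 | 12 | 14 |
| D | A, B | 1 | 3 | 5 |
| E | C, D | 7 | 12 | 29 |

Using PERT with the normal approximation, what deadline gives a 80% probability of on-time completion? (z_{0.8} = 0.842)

te_A = (1 + 4·3 + 5)/6 = 18/6 = 3; σ²_A = ((5−1)/6)² = 0.444
te_B = (10 + 4·11 + 18)/6 = 72/6 = 12; σ²_B = ((18−10)/6)² = 1.778
te_C = (10 + 4·12 + 14)/6 = 72/6 = 12; σ²_C = ((14−10)/6)² = 0.444
te_D = (1 + 4·3 + 5)/6 = 18/6 = 3; σ²_D = ((5−1)/6)² = 0.444
te_E = (7 + 4·12 + 29)/6 = 84/6 = 14; σ²_E = ((29−7)/6)² = 13.444

Forward pass:
ES_A = 0; EF_A = 3
ES_B = 0; EF_B = 12
ES_C = max(EF_A=3, EF_B=12) = 12; EF_C = 12+12 = 24
ES_D = max(EF_A=3, EF_B=12) = 12; EF_D = 12+3 = 15
ES_E = max(EF_C=24, EF_D=15) = 24; EF_E = 24+14 = 38
Expected project duration μ = 38 days. Critical path: B → C → E.

Variance along critical path = 1.778 + 0.444 + 13.444 = 15.667; σ = 3.958 days.
D = μ + z·σ = 38 + 0.842·3.958 = 41.3 days

41.3 days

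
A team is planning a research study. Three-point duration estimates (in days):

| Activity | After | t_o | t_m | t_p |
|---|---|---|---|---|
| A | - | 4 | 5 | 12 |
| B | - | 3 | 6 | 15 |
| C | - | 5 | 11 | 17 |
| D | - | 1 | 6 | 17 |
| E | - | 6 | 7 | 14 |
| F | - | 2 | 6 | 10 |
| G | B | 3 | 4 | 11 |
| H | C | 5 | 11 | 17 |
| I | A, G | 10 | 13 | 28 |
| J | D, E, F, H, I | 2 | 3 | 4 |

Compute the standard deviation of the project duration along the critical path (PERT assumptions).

te_A = (4 + 4·5 + 12)/6 = 36/6 = 6; σ²_A = ((12−4)/6)² = 1.778
te_B = (3 + 4·6 + 15)/6 = 42/6 = 7; σ²_B = ((15−3)/6)² = 4.000
te_C = (5 + 4·11 + 17)/6 = 66/6 = 11; σ²_C = ((17−5)/6)² = 4.000
te_D = (1 + 4·6 + 17)/6 = 42/6 = 7; σ²_D = ((17−1)/6)² = 7.111
te_E = (6 + 4·7 + 14)/6 = 48/6 = 8; σ²_E = ((14−6)/6)² = 1.778
te_F = (2 + 4·6 + 10)/6 = 36/6 = 6; σ²_F = ((10−2)/6)² = 1.778
te_G = (3 + 4·4 + 11)/6 = 30/6 = 5; σ²_G = ((11−3)/6)² = 1.778
te_H = (5 + 4·11 + 17)/6 = 66/6 = 11; σ²_H = ((17−5)/6)² = 4.000
te_I = (10 + 4·13 + 28)/6 = 90/6 = 15; σ²_I = ((28−10)/6)² = 9.000
te_J = (2 + 4·3 + 4)/6 = 18/6 = 3; σ²_J = ((4−2)/6)² = 0.111

Forward pass:
ES_A = 0; EF_A = 6
ES_B = 0; EF_B = 7
ES_C = 0; EF_C = 11
ES_D = 0; EF_D = 7
ES_E = 0; EF_E = 8
ES_F = 0; EF_F = 6
ES_G = 7; EF_G = 7+5 = 12
ES_H = 11; EF_H = 11+11 = 22
ES_I = max(EF_A=6, EF_G=12) = 12; EF_I = 12+15 = 27
ES_J = max(EF_D=7, EF_E=8, EF_F=6, EF_H=22, EF_I=27) = 27; EF_J = 27+3 = 30
Expected project duration μ = 30 days. Critical path: B → G → I → J.

Variance along critical path = 4.000 + 1.778 + 9.000 + 0.111 = 14.889
σ = √14.889 = 3.859 days

3.86 days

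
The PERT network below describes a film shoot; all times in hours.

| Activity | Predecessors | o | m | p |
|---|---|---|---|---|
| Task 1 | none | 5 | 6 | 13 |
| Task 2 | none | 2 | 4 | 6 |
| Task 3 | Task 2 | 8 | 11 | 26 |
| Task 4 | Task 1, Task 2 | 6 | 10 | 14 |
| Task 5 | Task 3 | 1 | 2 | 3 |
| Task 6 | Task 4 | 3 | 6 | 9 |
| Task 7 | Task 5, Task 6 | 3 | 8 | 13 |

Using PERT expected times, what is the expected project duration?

31 hours

te_Task 1 = (5 + 4·6 + 13)/6 = 42/6 = 7
te_Task 2 = (2 + 4·4 + 6)/6 = 24/6 = 4
te_Task 3 = (8 + 4·11 + 26)/6 = 78/6 = 13
te_Task 4 = (6 + 4·10 + 14)/6 = 60/6 = 10
te_Task 5 = (1 + 4·2 + 3)/6 = 12/6 = 2
te_Task 6 = (3 + 4·6 + 9)/6 = 36/6 = 6
te_Task 7 = (3 + 4·8 + 13)/6 = 48/6 = 8

Forward pass:
ES_Task 1 = 0; EF_Task 1 = 7
ES_Task 2 = 0; EF_Task 2 = 4
ES_Task 3 = 4; EF_Task 3 = 4+13 = 17
ES_Task 4 = max(EF_Task 1=7, EF_Task 2=4) = 7; EF_Task 4 = 7+10 = 17
ES_Task 5 = 17; EF_Task 5 = 17+2 = 19
ES_Task 6 = 17; EF_Task 6 = 17+6 = 23
ES_Task 7 = max(EF_Task 5=19, EF_Task 6=23) = 23; EF_Task 7 = 23+8 = 31
Expected project duration μ = 31 hours. Critical path: Task 1 → Task 4 → Task 6 → Task 7.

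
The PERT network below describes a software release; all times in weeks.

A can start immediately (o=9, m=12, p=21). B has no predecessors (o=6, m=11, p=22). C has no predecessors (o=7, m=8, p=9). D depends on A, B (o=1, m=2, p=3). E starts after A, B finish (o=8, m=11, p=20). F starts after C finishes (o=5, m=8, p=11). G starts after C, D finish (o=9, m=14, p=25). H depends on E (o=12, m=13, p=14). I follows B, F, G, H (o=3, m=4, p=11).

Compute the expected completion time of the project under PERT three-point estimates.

43 weeks

te_A = (9 + 4·12 + 21)/6 = 78/6 = 13
te_B = (6 + 4·11 + 22)/6 = 72/6 = 12
te_C = (7 + 4·8 + 9)/6 = 48/6 = 8
te_D = (1 + 4·2 + 3)/6 = 12/6 = 2
te_E = (8 + 4·11 + 20)/6 = 72/6 = 12
te_F = (5 + 4·8 + 11)/6 = 48/6 = 8
te_G = (9 + 4·14 + 25)/6 = 90/6 = 15
te_H = (12 + 4·13 + 14)/6 = 78/6 = 13
te_I = (3 + 4·4 + 11)/6 = 30/6 = 5

Forward pass:
ES_A = 0; EF_A = 13
ES_B = 0; EF_B = 12
ES_C = 0; EF_C = 8
ES_D = max(EF_A=13, EF_B=12) = 13; EF_D = 13+2 = 15
ES_E = max(EF_A=13, EF_B=12) = 13; EF_E = 13+12 = 25
ES_F = 8; EF_F = 8+8 = 16
ES_G = max(EF_C=8, EF_D=15) = 15; EF_G = 15+15 = 30
ES_H = 25; EF_H = 25+13 = 38
ES_I = max(EF_B=12, EF_F=16, EF_G=30, EF_H=38) = 38; EF_I = 38+5 = 43
Expected project duration μ = 43 weeks. Critical path: A → E → H → I.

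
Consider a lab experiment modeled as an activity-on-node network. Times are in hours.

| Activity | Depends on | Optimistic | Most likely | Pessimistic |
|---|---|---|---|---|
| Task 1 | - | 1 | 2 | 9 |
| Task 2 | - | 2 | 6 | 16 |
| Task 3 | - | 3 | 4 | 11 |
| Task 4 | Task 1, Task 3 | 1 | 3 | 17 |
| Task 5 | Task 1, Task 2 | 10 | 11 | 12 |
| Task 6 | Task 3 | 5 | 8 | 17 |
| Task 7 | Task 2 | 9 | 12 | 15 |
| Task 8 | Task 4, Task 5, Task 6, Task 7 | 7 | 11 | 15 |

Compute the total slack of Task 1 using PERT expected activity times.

te_Task 1 = (1 + 4·2 + 9)/6 = 18/6 = 3
te_Task 2 = (2 + 4·6 + 16)/6 = 42/6 = 7
te_Task 3 = (3 + 4·4 + 11)/6 = 30/6 = 5
te_Task 4 = (1 + 4·3 + 17)/6 = 30/6 = 5
te_Task 5 = (10 + 4·11 + 12)/6 = 66/6 = 11
te_Task 6 = (5 + 4·8 + 17)/6 = 54/6 = 9
te_Task 7 = (9 + 4·12 + 15)/6 = 72/6 = 12
te_Task 8 = (7 + 4·11 + 15)/6 = 66/6 = 11

Forward pass:
ES_Task 1 = 0; EF_Task 1 = 3
ES_Task 2 = 0; EF_Task 2 = 7
ES_Task 3 = 0; EF_Task 3 = 5
ES_Task 4 = max(EF_Task 1=3, EF_Task 3=5) = 5; EF_Task 4 = 5+5 = 10
ES_Task 5 = max(EF_Task 1=3, EF_Task 2=7) = 7; EF_Task 5 = 7+11 = 18
ES_Task 6 = 5; EF_Task 6 = 5+9 = 14
ES_Task 7 = 7; EF_Task 7 = 7+12 = 19
ES_Task 8 = max(EF_Task 4=10, EF_Task 5=18, EF_Task 6=14, EF_Task 7=19) = 19; EF_Task 8 = 19+11 = 30
Expected project duration μ = 30 hours. Critical path: Task 2 → Task 7 → Task 8.

Backward pass:
LF_Task 8 = 30; LS_Task 8 = 30−11 = 19
LF_Task 7 = LS_Task 8 = 19; LS_Task 7 = 19−12 = 7
LF_Task 6 = LS_Task 8 = 19; LS_Task 6 = 19−9 = 10
LF_Task 5 = LS_Task 8 = 19; LS_Task 5 = 19−11 = 8
LF_Task 4 = LS_Task 8 = 19; LS_Task 4 = 19−5 = 14
LF_Task 3 = min(LS_Task 4=14, LS_Task 6=10) = 10; LS_Task 3 = 10−5 = 5
LF_Task 2 = min(LS_Task 5=8, LS_Task 7=7) = 7; LS_Task 2 = 7−7 = 0
LF_Task 1 = min(LS_Task 4=14, LS_Task 5=8) = 8; LS_Task 1 = 8−3 = 5
Slack_Task 1 = LS_Task 1 − ES_Task 1 = 5 − 0 = 5

5 hours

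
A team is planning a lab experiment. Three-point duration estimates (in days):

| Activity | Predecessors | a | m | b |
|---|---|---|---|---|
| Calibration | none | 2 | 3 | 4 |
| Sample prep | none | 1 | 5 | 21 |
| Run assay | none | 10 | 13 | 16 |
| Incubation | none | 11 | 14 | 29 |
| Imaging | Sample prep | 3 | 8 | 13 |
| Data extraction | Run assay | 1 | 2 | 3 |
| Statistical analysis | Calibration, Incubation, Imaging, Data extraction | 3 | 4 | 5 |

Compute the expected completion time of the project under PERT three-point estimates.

20 days

te_Calibration = (2 + 4·3 + 4)/6 = 18/6 = 3
te_Sample prep = (1 + 4·5 + 21)/6 = 42/6 = 7
te_Run assay = (10 + 4·13 + 16)/6 = 78/6 = 13
te_Incubation = (11 + 4·14 + 29)/6 = 96/6 = 16
te_Imaging = (3 + 4·8 + 13)/6 = 48/6 = 8
te_Data extraction = (1 + 4·2 + 3)/6 = 12/6 = 2
te_Statistical analysis = (3 + 4·4 + 5)/6 = 24/6 = 4

Forward pass:
ES_Calibration = 0; EF_Calibration = 3
ES_Sample prep = 0; EF_Sample prep = 7
ES_Run assay = 0; EF_Run assay = 13
ES_Incubation = 0; EF_Incubation = 16
ES_Imaging = 7; EF_Imaging = 7+8 = 15
ES_Data extraction = 13; EF_Data extraction = 13+2 = 15
ES_Statistical analysis = max(EF_Calibration=3, EF_Incubation=16, EF_Imaging=15, EF_Data extraction=15) = 16; EF_Statistical analysis = 16+4 = 20
Expected project duration μ = 20 days. Critical path: Incubation → Statistical analysis.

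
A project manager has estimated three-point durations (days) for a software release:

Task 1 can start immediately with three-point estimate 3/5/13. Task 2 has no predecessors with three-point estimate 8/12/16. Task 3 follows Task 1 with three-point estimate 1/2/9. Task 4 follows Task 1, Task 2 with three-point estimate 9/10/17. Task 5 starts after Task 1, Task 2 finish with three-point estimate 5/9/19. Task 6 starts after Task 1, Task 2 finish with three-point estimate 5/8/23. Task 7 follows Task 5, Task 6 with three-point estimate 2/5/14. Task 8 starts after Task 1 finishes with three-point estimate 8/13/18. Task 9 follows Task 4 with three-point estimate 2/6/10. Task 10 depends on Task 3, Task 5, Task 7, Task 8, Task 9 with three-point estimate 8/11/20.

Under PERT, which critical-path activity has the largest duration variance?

te_Task 1 = (3 + 4·5 + 13)/6 = 36/6 = 6; σ²_Task 1 = ((13−3)/6)² = 2.778
te_Task 2 = (8 + 4·12 + 16)/6 = 72/6 = 12; σ²_Task 2 = ((16−8)/6)² = 1.778
te_Task 3 = (1 + 4·2 + 9)/6 = 18/6 = 3; σ²_Task 3 = ((9−1)/6)² = 1.778
te_Task 4 = (9 + 4·10 + 17)/6 = 66/6 = 11; σ²_Task 4 = ((17−9)/6)² = 1.778
te_Task 5 = (5 + 4·9 + 19)/6 = 60/6 = 10; σ²_Task 5 = ((19−5)/6)² = 5.444
te_Task 6 = (5 + 4·8 + 23)/6 = 60/6 = 10; σ²_Task 6 = ((23−5)/6)² = 9.000
te_Task 7 = (2 + 4·5 + 14)/6 = 36/6 = 6; σ²_Task 7 = ((14−2)/6)² = 4.000
te_Task 8 = (8 + 4·13 + 18)/6 = 78/6 = 13; σ²_Task 8 = ((18−8)/6)² = 2.778
te_Task 9 = (2 + 4·6 + 10)/6 = 36/6 = 6; σ²_Task 9 = ((10−2)/6)² = 1.778
te_Task 10 = (8 + 4·11 + 20)/6 = 72/6 = 12; σ²_Task 10 = ((20−8)/6)² = 4.000

Forward pass:
ES_Task 1 = 0; EF_Task 1 = 6
ES_Task 2 = 0; EF_Task 2 = 12
ES_Task 3 = 6; EF_Task 3 = 6+3 = 9
ES_Task 4 = max(EF_Task 1=6, EF_Task 2=12) = 12; EF_Task 4 = 12+11 = 23
ES_Task 5 = max(EF_Task 1=6, EF_Task 2=12) = 12; EF_Task 5 = 12+10 = 22
ES_Task 6 = max(EF_Task 1=6, EF_Task 2=12) = 12; EF_Task 6 = 12+10 = 22
ES_Task 7 = max(EF_Task 5=22, EF_Task 6=22) = 22; EF_Task 7 = 22+6 = 28
ES_Task 8 = 6; EF_Task 8 = 6+13 = 19
ES_Task 9 = 23; EF_Task 9 = 23+6 = 29
ES_Task 10 = max(EF_Task 3=9, EF_Task 5=22, EF_Task 7=28, EF_Task 8=19, EF_Task 9=29) = 29; EF_Task 10 = 29+12 = 41
Expected project duration μ = 41 days. Critical path: Task 2 → Task 4 → Task 9 → Task 10.

Variances on critical path: σ²_Task 2=1.778, σ²_Task 4=1.778, σ²_Task 9=1.778, σ²_Task 10=4.000.
Largest is σ²_Task 10 = 4.000.

Task 10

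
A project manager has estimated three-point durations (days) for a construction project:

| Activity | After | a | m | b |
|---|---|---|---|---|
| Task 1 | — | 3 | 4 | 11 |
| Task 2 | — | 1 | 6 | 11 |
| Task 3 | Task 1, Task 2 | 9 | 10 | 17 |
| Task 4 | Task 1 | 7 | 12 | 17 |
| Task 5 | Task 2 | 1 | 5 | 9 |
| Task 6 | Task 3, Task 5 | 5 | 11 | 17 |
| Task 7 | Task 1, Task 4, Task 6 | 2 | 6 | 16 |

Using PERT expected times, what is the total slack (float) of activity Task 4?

11 days

te_Task 1 = (3 + 4·4 + 11)/6 = 30/6 = 5
te_Task 2 = (1 + 4·6 + 11)/6 = 36/6 = 6
te_Task 3 = (9 + 4·10 + 17)/6 = 66/6 = 11
te_Task 4 = (7 + 4·12 + 17)/6 = 72/6 = 12
te_Task 5 = (1 + 4·5 + 9)/6 = 30/6 = 5
te_Task 6 = (5 + 4·11 + 17)/6 = 66/6 = 11
te_Task 7 = (2 + 4·6 + 16)/6 = 42/6 = 7

Forward pass:
ES_Task 1 = 0; EF_Task 1 = 5
ES_Task 2 = 0; EF_Task 2 = 6
ES_Task 3 = max(EF_Task 1=5, EF_Task 2=6) = 6; EF_Task 3 = 6+11 = 17
ES_Task 4 = 5; EF_Task 4 = 5+12 = 17
ES_Task 5 = 6; EF_Task 5 = 6+5 = 11
ES_Task 6 = max(EF_Task 3=17, EF_Task 5=11) = 17; EF_Task 6 = 17+11 = 28
ES_Task 7 = max(EF_Task 1=5, EF_Task 4=17, EF_Task 6=28) = 28; EF_Task 7 = 28+7 = 35
Expected project duration μ = 35 days. Critical path: Task 2 → Task 3 → Task 6 → Task 7.

Backward pass:
LF_Task 7 = 35; LS_Task 7 = 35−7 = 28
LF_Task 6 = LS_Task 7 = 28; LS_Task 6 = 28−11 = 17
LF_Task 5 = LS_Task 6 = 17; LS_Task 5 = 17−5 = 12
LF_Task 4 = LS_Task 7 = 28; LS_Task 4 = 28−12 = 16
LF_Task 3 = LS_Task 6 = 17; LS_Task 3 = 17−11 = 6
LF_Task 2 = min(LS_Task 3=6, LS_Task 5=12) = 6; LS_Task 2 = 6−6 = 0
LF_Task 1 = min(LS_Task 3=6, LS_Task 4=16, LS_Task 7=28) = 6; LS_Task 1 = 6−5 = 1
Slack_Task 4 = LS_Task 4 − ES_Task 4 = 16 − 5 = 11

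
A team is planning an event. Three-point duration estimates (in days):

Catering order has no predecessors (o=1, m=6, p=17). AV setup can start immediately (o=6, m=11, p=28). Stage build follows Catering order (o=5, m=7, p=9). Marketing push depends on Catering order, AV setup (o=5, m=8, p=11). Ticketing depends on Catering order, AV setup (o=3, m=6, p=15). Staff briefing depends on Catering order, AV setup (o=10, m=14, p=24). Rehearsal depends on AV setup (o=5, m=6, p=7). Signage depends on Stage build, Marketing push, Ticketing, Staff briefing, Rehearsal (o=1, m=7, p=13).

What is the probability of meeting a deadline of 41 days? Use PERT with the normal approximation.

te_Catering order = (1 + 4·6 + 17)/6 = 42/6 = 7; σ²_Catering order = ((17−1)/6)² = 7.111
te_AV setup = (6 + 4·11 + 28)/6 = 78/6 = 13; σ²_AV setup = ((28−6)/6)² = 13.444
te_Stage build = (5 + 4·7 + 9)/6 = 42/6 = 7; σ²_Stage build = ((9−5)/6)² = 0.444
te_Marketing push = (5 + 4·8 + 11)/6 = 48/6 = 8; σ²_Marketing push = ((11−5)/6)² = 1.000
te_Ticketing = (3 + 4·6 + 15)/6 = 42/6 = 7; σ²_Ticketing = ((15−3)/6)² = 4.000
te_Staff briefing = (10 + 4·14 + 24)/6 = 90/6 = 15; σ²_Staff briefing = ((24−10)/6)² = 5.444
te_Rehearsal = (5 + 4·6 + 7)/6 = 36/6 = 6; σ²_Rehearsal = ((7−5)/6)² = 0.111
te_Signage = (1 + 4·7 + 13)/6 = 42/6 = 7; σ²_Signage = ((13−1)/6)² = 4.000

Forward pass:
ES_Catering order = 0; EF_Catering order = 7
ES_AV setup = 0; EF_AV setup = 13
ES_Stage build = 7; EF_Stage build = 7+7 = 14
ES_Marketing push = max(EF_Catering order=7, EF_AV setup=13) = 13; EF_Marketing push = 13+8 = 21
ES_Ticketing = max(EF_Catering order=7, EF_AV setup=13) = 13; EF_Ticketing = 13+7 = 20
ES_Staff briefing = max(EF_Catering order=7, EF_AV setup=13) = 13; EF_Staff briefing = 13+15 = 28
ES_Rehearsal = 13; EF_Rehearsal = 13+6 = 19
ES_Signage = max(EF_Stage build=14, EF_Marketing push=21, EF_Ticketing=20, EF_Staff briefing=28, EF_Rehearsal=19) = 28; EF_Signage = 28+7 = 35
Expected project duration μ = 35 days. Critical path: AV setup → Staff briefing → Signage.

Variance along critical path = 13.444 + 5.444 + 4.000 = 22.889; σ = √22.889 = 4.784 days.
Z = (41 − 35) / 4.784 = 1.254
P(T ≤ 41) = Φ(1.254) ≈ 0.895

0.895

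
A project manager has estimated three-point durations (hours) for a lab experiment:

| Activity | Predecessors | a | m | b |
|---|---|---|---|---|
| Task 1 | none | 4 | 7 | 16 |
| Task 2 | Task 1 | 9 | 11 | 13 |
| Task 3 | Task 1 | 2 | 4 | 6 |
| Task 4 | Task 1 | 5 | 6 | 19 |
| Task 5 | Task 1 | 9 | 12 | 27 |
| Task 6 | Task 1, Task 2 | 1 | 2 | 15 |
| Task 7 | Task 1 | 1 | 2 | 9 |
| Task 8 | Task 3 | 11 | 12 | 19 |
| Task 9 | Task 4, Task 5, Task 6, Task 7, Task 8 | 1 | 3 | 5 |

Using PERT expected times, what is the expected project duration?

28 hours

te_Task 1 = (4 + 4·7 + 16)/6 = 48/6 = 8
te_Task 2 = (9 + 4·11 + 13)/6 = 66/6 = 11
te_Task 3 = (2 + 4·4 + 6)/6 = 24/6 = 4
te_Task 4 = (5 + 4·6 + 19)/6 = 48/6 = 8
te_Task 5 = (9 + 4·12 + 27)/6 = 84/6 = 14
te_Task 6 = (1 + 4·2 + 15)/6 = 24/6 = 4
te_Task 7 = (1 + 4·2 + 9)/6 = 18/6 = 3
te_Task 8 = (11 + 4·12 + 19)/6 = 78/6 = 13
te_Task 9 = (1 + 4·3 + 5)/6 = 18/6 = 3

Forward pass:
ES_Task 1 = 0; EF_Task 1 = 8
ES_Task 2 = 8; EF_Task 2 = 8+11 = 19
ES_Task 3 = 8; EF_Task 3 = 8+4 = 12
ES_Task 4 = 8; EF_Task 4 = 8+8 = 16
ES_Task 5 = 8; EF_Task 5 = 8+14 = 22
ES_Task 6 = max(EF_Task 1=8, EF_Task 2=19) = 19; EF_Task 6 = 19+4 = 23
ES_Task 7 = 8; EF_Task 7 = 8+3 = 11
ES_Task 8 = 12; EF_Task 8 = 12+13 = 25
ES_Task 9 = max(EF_Task 4=16, EF_Task 5=22, EF_Task 6=23, EF_Task 7=11, EF_Task 8=25) = 25; EF_Task 9 = 25+3 = 28
Expected project duration μ = 28 hours. Critical path: Task 1 → Task 3 → Task 8 → Task 9.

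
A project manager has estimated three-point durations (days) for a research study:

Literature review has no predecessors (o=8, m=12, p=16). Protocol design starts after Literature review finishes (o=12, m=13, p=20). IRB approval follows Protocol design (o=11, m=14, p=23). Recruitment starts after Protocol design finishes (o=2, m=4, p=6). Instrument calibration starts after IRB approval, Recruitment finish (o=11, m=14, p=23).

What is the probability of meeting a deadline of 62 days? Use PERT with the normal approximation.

0.961

te_Literature review = (8 + 4·12 + 16)/6 = 72/6 = 12; σ²_Literature review = ((16−8)/6)² = 1.778
te_Protocol design = (12 + 4·13 + 20)/6 = 84/6 = 14; σ²_Protocol design = ((20−12)/6)² = 1.778
te_IRB approval = (11 + 4·14 + 23)/6 = 90/6 = 15; σ²_IRB approval = ((23−11)/6)² = 4.000
te_Recruitment = (2 + 4·4 + 6)/6 = 24/6 = 4; σ²_Recruitment = ((6−2)/6)² = 0.444
te_Instrument calibration = (11 + 4·14 + 23)/6 = 90/6 = 15; σ²_Instrument calibration = ((23−11)/6)² = 4.000

Forward pass:
ES_Literature review = 0; EF_Literature review = 12
ES_Protocol design = 12; EF_Protocol design = 12+14 = 26
ES_IRB approval = 26; EF_IRB approval = 26+15 = 41
ES_Recruitment = 26; EF_Recruitment = 26+4 = 30
ES_Instrument calibration = max(EF_IRB approval=41, EF_Recruitment=30) = 41; EF_Instrument calibration = 41+15 = 56
Expected project duration μ = 56 days. Critical path: Literature review → Protocol design → IRB approval → Instrument calibration.

Variance along critical path = 1.778 + 1.778 + 4.000 + 4.000 = 11.556; σ = √11.556 = 3.399 days.
Z = (62 − 56) / 3.399 = 1.765
P(T ≤ 62) = Φ(1.765) ≈ 0.961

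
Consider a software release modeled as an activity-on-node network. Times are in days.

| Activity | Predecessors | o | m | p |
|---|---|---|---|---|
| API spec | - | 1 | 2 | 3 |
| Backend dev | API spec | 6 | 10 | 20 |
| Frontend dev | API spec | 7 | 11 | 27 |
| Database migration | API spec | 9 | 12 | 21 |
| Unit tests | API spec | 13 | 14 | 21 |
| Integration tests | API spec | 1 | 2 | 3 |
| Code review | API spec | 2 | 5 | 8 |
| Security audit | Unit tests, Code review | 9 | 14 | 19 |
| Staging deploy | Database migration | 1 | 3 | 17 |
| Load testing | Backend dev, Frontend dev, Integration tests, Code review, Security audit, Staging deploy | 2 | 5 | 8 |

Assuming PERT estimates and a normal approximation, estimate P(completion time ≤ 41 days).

te_API spec = (1 + 4·2 + 3)/6 = 12/6 = 2; σ²_API spec = ((3−1)/6)² = 0.111
te_Backend dev = (6 + 4·10 + 20)/6 = 66/6 = 11; σ²_Backend dev = ((20−6)/6)² = 5.444
te_Frontend dev = (7 + 4·11 + 27)/6 = 78/6 = 13; σ²_Frontend dev = ((27−7)/6)² = 11.111
te_Database migration = (9 + 4·12 + 21)/6 = 78/6 = 13; σ²_Database migration = ((21−9)/6)² = 4.000
te_Unit tests = (13 + 4·14 + 21)/6 = 90/6 = 15; σ²_Unit tests = ((21−13)/6)² = 1.778
te_Integration tests = (1 + 4·2 + 3)/6 = 12/6 = 2; σ²_Integration tests = ((3−1)/6)² = 0.111
te_Code review = (2 + 4·5 + 8)/6 = 30/6 = 5; σ²_Code review = ((8−2)/6)² = 1.000
te_Security audit = (9 + 4·14 + 19)/6 = 84/6 = 14; σ²_Security audit = ((19−9)/6)² = 2.778
te_Staging deploy = (1 + 4·3 + 17)/6 = 30/6 = 5; σ²_Staging deploy = ((17−1)/6)² = 7.111
te_Load testing = (2 + 4·5 + 8)/6 = 30/6 = 5; σ²_Load testing = ((8−2)/6)² = 1.000

Forward pass:
ES_API spec = 0; EF_API spec = 2
ES_Backend dev = 2; EF_Backend dev = 2+11 = 13
ES_Frontend dev = 2; EF_Frontend dev = 2+13 = 15
ES_Database migration = 2; EF_Database migration = 2+13 = 15
ES_Unit tests = 2; EF_Unit tests = 2+15 = 17
ES_Integration tests = 2; EF_Integration tests = 2+2 = 4
ES_Code review = 2; EF_Code review = 2+5 = 7
ES_Security audit = max(EF_Unit tests=17, EF_Code review=7) = 17; EF_Security audit = 17+14 = 31
ES_Staging deploy = 15; EF_Staging deploy = 15+5 = 20
ES_Load testing = max(EF_Backend dev=13, EF_Frontend dev=15, EF_Integration tests=4, EF_Code review=7, EF_Security audit=31, EF_Staging deploy=20) = 31; EF_Load testing = 31+5 = 36
Expected project duration μ = 36 days. Critical path: API spec → Unit tests → Security audit → Load testing.

Variance along critical path = 0.111 + 1.778 + 2.778 + 1.000 = 5.667; σ = √5.667 = 2.380 days.
Z = (41 − 36) / 2.380 = 2.100
P(T ≤ 41) = Φ(2.100) ≈ 0.982

0.982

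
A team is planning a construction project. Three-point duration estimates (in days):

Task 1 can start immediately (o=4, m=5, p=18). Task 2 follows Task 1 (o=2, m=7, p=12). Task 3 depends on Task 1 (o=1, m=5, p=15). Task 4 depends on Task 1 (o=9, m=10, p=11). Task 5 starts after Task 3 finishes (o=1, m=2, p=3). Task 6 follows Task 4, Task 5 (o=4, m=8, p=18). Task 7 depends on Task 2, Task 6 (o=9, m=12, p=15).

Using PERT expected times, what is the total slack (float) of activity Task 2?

12 days

te_Task 1 = (4 + 4·5 + 18)/6 = 42/6 = 7
te_Task 2 = (2 + 4·7 + 12)/6 = 42/6 = 7
te_Task 3 = (1 + 4·5 + 15)/6 = 36/6 = 6
te_Task 4 = (9 + 4·10 + 11)/6 = 60/6 = 10
te_Task 5 = (1 + 4·2 + 3)/6 = 12/6 = 2
te_Task 6 = (4 + 4·8 + 18)/6 = 54/6 = 9
te_Task 7 = (9 + 4·12 + 15)/6 = 72/6 = 12

Forward pass:
ES_Task 1 = 0; EF_Task 1 = 7
ES_Task 2 = 7; EF_Task 2 = 7+7 = 14
ES_Task 3 = 7; EF_Task 3 = 7+6 = 13
ES_Task 4 = 7; EF_Task 4 = 7+10 = 17
ES_Task 5 = 13; EF_Task 5 = 13+2 = 15
ES_Task 6 = max(EF_Task 4=17, EF_Task 5=15) = 17; EF_Task 6 = 17+9 = 26
ES_Task 7 = max(EF_Task 2=14, EF_Task 6=26) = 26; EF_Task 7 = 26+12 = 38
Expected project duration μ = 38 days. Critical path: Task 1 → Task 4 → Task 6 → Task 7.

Backward pass:
LF_Task 7 = 38; LS_Task 7 = 38−12 = 26
LF_Task 6 = LS_Task 7 = 26; LS_Task 6 = 26−9 = 17
LF_Task 5 = LS_Task 6 = 17; LS_Task 5 = 17−2 = 15
LF_Task 4 = LS_Task 6 = 17; LS_Task 4 = 17−10 = 7
LF_Task 3 = LS_Task 5 = 15; LS_Task 3 = 15−6 = 9
LF_Task 2 = LS_Task 7 = 26; LS_Task 2 = 26−7 = 19
LF_Task 1 = min(LS_Task 2=19, LS_Task 3=9, LS_Task 4=7) = 7; LS_Task 1 = 7−7 = 0
Slack_Task 2 = LS_Task 2 − ES_Task 2 = 19 − 7 = 12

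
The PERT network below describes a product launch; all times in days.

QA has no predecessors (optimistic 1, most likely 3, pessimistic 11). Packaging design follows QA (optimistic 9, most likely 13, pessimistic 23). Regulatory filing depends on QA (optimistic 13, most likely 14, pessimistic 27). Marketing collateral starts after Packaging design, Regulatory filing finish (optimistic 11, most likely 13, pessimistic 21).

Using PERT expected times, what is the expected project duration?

34 days

te_QA = (1 + 4·3 + 11)/6 = 24/6 = 4
te_Packaging design = (9 + 4·13 + 23)/6 = 84/6 = 14
te_Regulatory filing = (13 + 4·14 + 27)/6 = 96/6 = 16
te_Marketing collateral = (11 + 4·13 + 21)/6 = 84/6 = 14

Forward pass:
ES_QA = 0; EF_QA = 4
ES_Packaging design = 4; EF_Packaging design = 4+14 = 18
ES_Regulatory filing = 4; EF_Regulatory filing = 4+16 = 20
ES_Marketing collateral = max(EF_Packaging design=18, EF_Regulatory filing=20) = 20; EF_Marketing collateral = 20+14 = 34
Expected project duration μ = 34 days. Critical path: QA → Regulatory filing → Marketing collateral.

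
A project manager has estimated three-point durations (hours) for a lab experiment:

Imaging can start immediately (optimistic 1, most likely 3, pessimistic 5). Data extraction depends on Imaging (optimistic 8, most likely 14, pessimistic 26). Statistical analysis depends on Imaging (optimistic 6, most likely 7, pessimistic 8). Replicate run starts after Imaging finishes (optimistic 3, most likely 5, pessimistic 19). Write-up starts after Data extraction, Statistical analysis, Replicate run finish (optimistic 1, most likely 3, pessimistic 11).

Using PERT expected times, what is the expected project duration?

te_Imaging = (1 + 4·3 + 5)/6 = 18/6 = 3
te_Data extraction = (8 + 4·14 + 26)/6 = 90/6 = 15
te_Statistical analysis = (6 + 4·7 + 8)/6 = 42/6 = 7
te_Replicate run = (3 + 4·5 + 19)/6 = 42/6 = 7
te_Write-up = (1 + 4·3 + 11)/6 = 24/6 = 4

Forward pass:
ES_Imaging = 0; EF_Imaging = 3
ES_Data extraction = 3; EF_Data extraction = 3+15 = 18
ES_Statistical analysis = 3; EF_Statistical analysis = 3+7 = 10
ES_Replicate run = 3; EF_Replicate run = 3+7 = 10
ES_Write-up = max(EF_Data extraction=18, EF_Statistical analysis=10, EF_Replicate run=10) = 18; EF_Write-up = 18+4 = 22
Expected project duration μ = 22 hours. Critical path: Imaging → Data extraction → Write-up.

22 hours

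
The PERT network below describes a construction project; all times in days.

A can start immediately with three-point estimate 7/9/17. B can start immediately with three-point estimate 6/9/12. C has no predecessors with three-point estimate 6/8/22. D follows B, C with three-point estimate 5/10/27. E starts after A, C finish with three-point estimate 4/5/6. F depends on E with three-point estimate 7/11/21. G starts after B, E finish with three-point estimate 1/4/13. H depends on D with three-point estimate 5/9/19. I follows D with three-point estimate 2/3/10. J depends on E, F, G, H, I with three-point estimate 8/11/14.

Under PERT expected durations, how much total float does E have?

te_A = (7 + 4·9 + 17)/6 = 60/6 = 10
te_B = (6 + 4·9 + 12)/6 = 54/6 = 9
te_C = (6 + 4·8 + 22)/6 = 60/6 = 10
te_D = (5 + 4·10 + 27)/6 = 72/6 = 12
te_E = (4 + 4·5 + 6)/6 = 30/6 = 5
te_F = (7 + 4·11 + 21)/6 = 72/6 = 12
te_G = (1 + 4·4 + 13)/6 = 30/6 = 5
te_H = (5 + 4·9 + 19)/6 = 60/6 = 10
te_I = (2 + 4·3 + 10)/6 = 24/6 = 4
te_J = (8 + 4·11 + 14)/6 = 66/6 = 11

Forward pass:
ES_A = 0; EF_A = 10
ES_B = 0; EF_B = 9
ES_C = 0; EF_C = 10
ES_D = max(EF_B=9, EF_C=10) = 10; EF_D = 10+12 = 22
ES_E = max(EF_A=10, EF_C=10) = 10; EF_E = 10+5 = 15
ES_F = 15; EF_F = 15+12 = 27
ES_G = max(EF_B=9, EF_E=15) = 15; EF_G = 15+5 = 20
ES_H = 22; EF_H = 22+10 = 32
ES_I = 22; EF_I = 22+4 = 26
ES_J = max(EF_E=15, EF_F=27, EF_G=20, EF_H=32, EF_I=26) = 32; EF_J = 32+11 = 43
Expected project duration μ = 43 days. Critical path: C → D → H → J.

Backward pass:
LF_J = 43; LS_J = 43−11 = 32
LF_I = LS_J = 32; LS_I = 32−4 = 28
LF_H = LS_J = 32; LS_H = 32−10 = 22
LF_G = LS_J = 32; LS_G = 32−5 = 27
LF_F = LS_J = 32; LS_F = 32−12 = 20
LF_E = min(LS_F=20, LS_G=27, LS_J=32) = 20; LS_E = 20−5 = 15
LF_D = min(LS_H=22, LS_I=28) = 22; LS_D = 22−12 = 10
LF_C = min(LS_D=10, LS_E=15) = 10; LS_C = 10−10 = 0
LF_B = min(LS_D=10, LS_G=27) = 10; LS_B = 10−9 = 1
LF_A = LS_E = 15; LS_A = 15−10 = 5
Slack_E = LS_E − ES_E = 15 − 10 = 5

5 days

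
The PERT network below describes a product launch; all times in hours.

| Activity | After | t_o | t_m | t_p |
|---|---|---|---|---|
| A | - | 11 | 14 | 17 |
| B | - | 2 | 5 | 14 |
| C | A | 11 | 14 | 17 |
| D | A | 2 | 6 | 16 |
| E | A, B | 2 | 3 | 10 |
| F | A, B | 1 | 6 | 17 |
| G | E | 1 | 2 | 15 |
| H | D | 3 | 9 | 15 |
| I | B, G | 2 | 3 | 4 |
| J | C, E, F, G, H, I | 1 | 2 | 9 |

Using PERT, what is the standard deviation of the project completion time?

te_A = (11 + 4·14 + 17)/6 = 84/6 = 14; σ²_A = ((17−11)/6)² = 1.000
te_B = (2 + 4·5 + 14)/6 = 36/6 = 6; σ²_B = ((14−2)/6)² = 4.000
te_C = (11 + 4·14 + 17)/6 = 84/6 = 14; σ²_C = ((17−11)/6)² = 1.000
te_D = (2 + 4·6 + 16)/6 = 42/6 = 7; σ²_D = ((16−2)/6)² = 5.444
te_E = (2 + 4·3 + 10)/6 = 24/6 = 4; σ²_E = ((10−2)/6)² = 1.778
te_F = (1 + 4·6 + 17)/6 = 42/6 = 7; σ²_F = ((17−1)/6)² = 7.111
te_G = (1 + 4·2 + 15)/6 = 24/6 = 4; σ²_G = ((15−1)/6)² = 5.444
te_H = (3 + 4·9 + 15)/6 = 54/6 = 9; σ²_H = ((15−3)/6)² = 4.000
te_I = (2 + 4·3 + 4)/6 = 18/6 = 3; σ²_I = ((4−2)/6)² = 0.111
te_J = (1 + 4·2 + 9)/6 = 18/6 = 3; σ²_J = ((9−1)/6)² = 1.778

Forward pass:
ES_A = 0; EF_A = 14
ES_B = 0; EF_B = 6
ES_C = 14; EF_C = 14+14 = 28
ES_D = 14; EF_D = 14+7 = 21
ES_E = max(EF_A=14, EF_B=6) = 14; EF_E = 14+4 = 18
ES_F = max(EF_A=14, EF_B=6) = 14; EF_F = 14+7 = 21
ES_G = 18; EF_G = 18+4 = 22
ES_H = 21; EF_H = 21+9 = 30
ES_I = max(EF_B=6, EF_G=22) = 22; EF_I = 22+3 = 25
ES_J = max(EF_C=28, EF_E=18, EF_F=21, EF_G=22, EF_H=30, EF_I=25) = 30; EF_J = 30+3 = 33
Expected project duration μ = 33 hours. Critical path: A → D → H → J.

Variance along critical path = 1.000 + 5.444 + 4.000 + 1.778 = 12.222
σ = √12.222 = 3.496 hours

3.50 hours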